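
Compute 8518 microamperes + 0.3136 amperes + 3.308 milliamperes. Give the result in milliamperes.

325.426 milliamperes

In milliamperes:
  8518 microamperes = 8518e-3 milliamperes = 8.518
  0.3136 amperes = 0.3136e3 milliamperes = 313.6
  3.308 milliamperes → 3.308
Sum: 8.518 + 313.6 + 3.308 = 325.426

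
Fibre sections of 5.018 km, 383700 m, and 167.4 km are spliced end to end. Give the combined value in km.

556.118 km

In km:
  5.018 km → 5.018
  383700 m = 383700e-3 km = 383.7
  167.4 km → 167.4
Sum: 5.018 + 383.7 + 167.4 = 556.118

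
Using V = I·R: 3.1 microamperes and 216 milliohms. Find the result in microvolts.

0.6696 microvolts

3.1 × 10^-6 × 216 × 10^-3 = 669.6 × 10^-9 V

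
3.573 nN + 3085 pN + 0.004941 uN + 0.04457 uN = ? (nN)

In nN:
  3.573 nN → 3.573
  3085 pN = 3085 × 10^-3 nN = 3.085
  0.004941 uN = 0.004941 × 10^3 nN = 4.941
  0.04457 uN = 0.04457 × 10^3 nN = 44.57
Sum: 3.573 + 3.085 + 4.941 + 44.57 = 56.169

56.169 nN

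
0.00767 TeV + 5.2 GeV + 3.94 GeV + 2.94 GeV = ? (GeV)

19.75 GeV

In GeV:
  0.00767 TeV = 0.00767e3 GeV = 7.67
  5.2 GeV → 5.2
  3.94 GeV → 3.94
  2.94 GeV → 2.94
Sum: 7.67 + 5.2 + 3.94 + 2.94 = 19.75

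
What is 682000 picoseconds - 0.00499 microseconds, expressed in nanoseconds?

677.01 nanoseconds

In nanoseconds:
  682000 picoseconds = 682000e-3 nanoseconds = 682
  0.00499 microseconds = 0.00499e3 nanoseconds = 4.99
Difference: 682 - 4.99 = 677.01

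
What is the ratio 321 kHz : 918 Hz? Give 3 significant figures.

(321 × 10^3) / (918) = 0.3497 × 10^3

350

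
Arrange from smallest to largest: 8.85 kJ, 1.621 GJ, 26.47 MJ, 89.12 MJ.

8.85 kJ = 8850 J
1.621 GJ = 1621000000 J
26.47 MJ = 26470000 J
89.12 MJ = 89120000 J

8.85 kJ < 26.47 MJ < 89.12 MJ < 1.621 GJ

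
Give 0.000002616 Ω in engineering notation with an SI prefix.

= 2.616e-6 Ω; 1e-6 is micro.

2.616 μΩ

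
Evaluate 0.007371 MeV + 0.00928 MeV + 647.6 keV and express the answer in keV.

664.251 keV

In keV:
  0.007371 MeV = 0.007371 × 10³ keV = 7.371
  0.00928 MeV = 0.00928 × 10³ keV = 9.28
  647.6 keV → 647.6
Sum: 7.371 + 9.28 + 647.6 = 664.251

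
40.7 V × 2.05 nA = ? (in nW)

40.7 × 2.05 × 10⁻⁹ = 83.435 × 10⁻⁹ W

83.435 nW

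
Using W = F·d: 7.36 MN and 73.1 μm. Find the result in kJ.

0.538016 kJ

7.36e6 × 73.1e-6 = 538.016 J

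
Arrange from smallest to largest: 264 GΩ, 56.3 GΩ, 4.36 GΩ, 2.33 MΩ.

2.33 MΩ < 4.36 GΩ < 56.3 GΩ < 264 GΩ

264 GΩ = 264000000000 Ω
56.3 GΩ = 56300000000 Ω
4.36 GΩ = 4360000000 Ω
2.33 MΩ = 2330000 Ω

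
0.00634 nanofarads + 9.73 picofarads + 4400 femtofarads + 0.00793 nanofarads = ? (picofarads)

In picofarads:
  0.00634 nanofarads = 0.00634 × 10³ picofarads = 6.34
  9.73 picofarads → 9.73
  4400 femtofarads = 4400 × 10⁻³ picofarads = 4.4
  0.00793 nanofarads = 0.00793 × 10³ picofarads = 7.93
Sum: 6.34 + 9.73 + 4.4 + 7.93 = 28.4

28.4 picofarads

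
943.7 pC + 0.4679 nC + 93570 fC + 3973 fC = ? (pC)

In pC:
  943.7 pC → 943.7
  0.4679 nC = 0.4679 × 10³ pC = 467.9
  93570 fC = 93570 × 10⁻³ pC = 93.57
  3973 fC = 3973 × 10⁻³ pC = 3.973
Sum: 943.7 + 467.9 + 93.57 + 3.973 = 1509.143

1509.143 pC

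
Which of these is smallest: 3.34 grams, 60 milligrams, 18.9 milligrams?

3.34 grams = 3.34 grams
60 milligrams = 0.06 grams
18.9 milligrams = 0.0189 grams

18.9 milligrams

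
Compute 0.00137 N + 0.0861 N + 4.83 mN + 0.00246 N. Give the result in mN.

In mN:
  0.00137 N = 0.00137 × 10^3 mN = 1.37
  0.0861 N = 0.0861 × 10^3 mN = 86.1
  4.83 mN → 4.83
  0.00246 N = 0.00246 × 10^3 mN = 2.46
Sum: 1.37 + 86.1 + 4.83 + 2.46 = 94.76

94.76 mN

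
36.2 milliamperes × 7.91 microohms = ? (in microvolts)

36.2 × 10⁻³ × 7.91 × 10⁻⁶ = 286.342 × 10⁻⁹ V

0.286342 microvolts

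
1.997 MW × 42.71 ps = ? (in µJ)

85.29187 µJ

1.997e6 × 42.71e-12 = 85.29187e-6 J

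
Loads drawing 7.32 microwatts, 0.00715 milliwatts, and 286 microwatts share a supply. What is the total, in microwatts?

In microwatts:
  7.32 microwatts → 7.32
  0.00715 milliwatts = 0.00715 × 10³ microwatts = 7.15
  286 microwatts → 286
Sum: 7.32 + 7.15 + 286 = 300.47

300.47 microwatts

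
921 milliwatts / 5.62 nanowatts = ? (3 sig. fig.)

(921 × 10^-3) / (5.62 × 10^-9) = 163.9 × 10^6

164000000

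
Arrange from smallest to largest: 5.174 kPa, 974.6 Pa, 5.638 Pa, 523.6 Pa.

5.174 kPa = 5174 Pa
974.6 Pa = 974.6 Pa
5.638 Pa = 5.638 Pa
523.6 Pa = 523.6 Pa

5.638 Pa < 523.6 Pa < 974.6 Pa < 5.174 kPa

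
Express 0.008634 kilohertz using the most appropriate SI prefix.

8.634 hertz

= 8.634 hertz; mantissa already in [1, 1000).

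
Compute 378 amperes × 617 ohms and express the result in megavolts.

378 × 617 = 233226 V

0.233226 megavolts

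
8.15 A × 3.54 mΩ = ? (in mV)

8.15 × 3.54e-3 = 28.851e-3 V

28.851 mV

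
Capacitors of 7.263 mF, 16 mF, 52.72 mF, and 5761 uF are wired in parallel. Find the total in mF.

81.744 mF

In mF:
  7.263 mF → 7.263
  16 mF → 16
  52.72 mF → 52.72
  5761 uF = 5761 × 10^-3 mF = 5.761
Sum: 7.263 + 16 + 52.72 + 5.761 = 81.744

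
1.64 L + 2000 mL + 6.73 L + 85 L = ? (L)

In L:
  1.64 L → 1.64
  2000 mL = 2000 × 10⁻³ L = 2
  6.73 L → 6.73
  85 L → 85
Sum: 1.64 + 2 + 6.73 + 85 = 95.37

95.37 L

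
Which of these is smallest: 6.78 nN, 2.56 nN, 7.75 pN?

6.78 nN = 0.00000000678 N
2.56 nN = 0.00000000256 N
7.75 pN = 0.00000000000775 N

7.75 pN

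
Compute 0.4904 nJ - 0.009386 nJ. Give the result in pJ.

In pJ:
  0.4904 nJ = 0.4904e3 pJ = 490.4
  0.009386 nJ = 0.009386e3 pJ = 9.386
Difference: 490.4 - 9.386 = 481.014

481.014 pJ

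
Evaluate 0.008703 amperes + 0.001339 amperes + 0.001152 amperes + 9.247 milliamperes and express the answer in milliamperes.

20.441 milliamperes

In milliamperes:
  0.008703 amperes = 0.008703e3 milliamperes = 8.703
  0.001339 amperes = 0.001339e3 milliamperes = 1.339
  0.001152 amperes = 0.001152e3 milliamperes = 1.152
  9.247 milliamperes → 9.247
Sum: 8.703 + 1.339 + 1.152 + 9.247 = 20.441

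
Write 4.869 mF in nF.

4869000 nF

milli = 10⁻³, nano = 10⁻⁹; factor is 10⁶.
4.869 × 10⁶ = 4869000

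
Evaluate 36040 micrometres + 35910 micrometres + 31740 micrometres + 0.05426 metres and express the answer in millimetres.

157.95 millimetres

In millimetres:
  36040 micrometres = 36040e-3 millimetres = 36.04
  35910 micrometres = 35910e-3 millimetres = 35.91
  31740 micrometres = 31740e-3 millimetres = 31.74
  0.05426 metres = 0.05426e3 millimetres = 54.26
Sum: 36.04 + 35.91 + 31.74 + 54.26 = 157.95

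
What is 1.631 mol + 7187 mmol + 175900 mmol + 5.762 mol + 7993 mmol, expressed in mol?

In mol:
  1.631 mol → 1.631
  7187 mmol = 7187 × 10⁻³ mol = 7.187
  175900 mmol = 175900 × 10⁻³ mol = 175.9
  5.762 mol → 5.762
  7993 mmol = 7993 × 10⁻³ mol = 7.993
Sum: 1.631 + 7.187 + 175.9 + 5.762 + 7.993 = 198.473

198.473 mol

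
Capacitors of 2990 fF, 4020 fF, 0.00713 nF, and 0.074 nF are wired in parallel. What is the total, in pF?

88.14 pF

In pF:
  2990 fF = 2990 × 10⁻³ pF = 2.99
  4020 fF = 4020 × 10⁻³ pF = 4.02
  0.00713 nF = 0.00713 × 10³ pF = 7.13
  0.074 nF = 0.074 × 10³ pF = 74
Sum: 2.99 + 4.02 + 7.13 + 74 = 88.14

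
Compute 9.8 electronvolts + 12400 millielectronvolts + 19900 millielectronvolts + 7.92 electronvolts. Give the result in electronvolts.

In electronvolts:
  9.8 electronvolts → 9.8
  12400 millielectronvolts = 12400 × 10⁻³ electronvolts = 12.4
  19900 millielectronvolts = 19900 × 10⁻³ electronvolts = 19.9
  7.92 electronvolts → 7.92
Sum: 9.8 + 12.4 + 19.9 + 7.92 = 50.02

50.02 electronvolts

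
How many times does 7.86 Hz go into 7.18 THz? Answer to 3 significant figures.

913000000000

(7.18 × 10¹²) / (7.86) = 0.9135 × 10¹²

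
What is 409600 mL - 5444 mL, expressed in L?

In L:
  409600 mL = 409600 × 10^-3 L = 409.6
  5444 mL = 5444 × 10^-3 L = 5.444
Difference: 409.6 - 5.444 = 404.156

404.156 L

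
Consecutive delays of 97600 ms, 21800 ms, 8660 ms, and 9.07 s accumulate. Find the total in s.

137.13 s

In s:
  97600 ms = 97600 × 10⁻³ s = 97.6
  21800 ms = 21800 × 10⁻³ s = 21.8
  8660 ms = 8660 × 10⁻³ s = 8.66
  9.07 s → 9.07
Sum: 97.6 + 21.8 + 8.66 + 9.07 = 137.13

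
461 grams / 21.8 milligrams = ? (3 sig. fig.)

(461) / (21.8e-3) = 21.15e3

21100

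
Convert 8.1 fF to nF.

0.0000081 nF

femto = 10⁻¹⁵, nano = 10⁻⁹; factor is 10⁻⁶.
8.1 × 10⁻⁶ = 0.0000081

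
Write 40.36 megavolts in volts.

40360000 volts

mega = 10⁶, (no prefix) = 10⁰; factor is 10⁶.
40.36 × 10⁶ = 40360000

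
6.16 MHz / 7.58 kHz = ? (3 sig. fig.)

813

(6.16 × 10⁶) / (7.58 × 10³) = 0.8127 × 10³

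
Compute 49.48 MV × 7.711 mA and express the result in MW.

49.48e6 × 7.711e-3 = 381.54028e3 W

0.38154028 MW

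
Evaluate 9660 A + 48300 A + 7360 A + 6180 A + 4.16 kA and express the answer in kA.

In kA:
  9660 A = 9660 × 10⁻³ kA = 9.66
  48300 A = 48300 × 10⁻³ kA = 48.3
  7360 A = 7360 × 10⁻³ kA = 7.36
  6180 A = 6180 × 10⁻³ kA = 6.18
  4.16 kA → 4.16
Sum: 9.66 + 48.3 + 7.36 + 6.18 + 4.16 = 75.66

75.66 kA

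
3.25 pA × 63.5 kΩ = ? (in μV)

0.206375 μV

3.25e-12 × 63.5e3 = 206.375e-9 V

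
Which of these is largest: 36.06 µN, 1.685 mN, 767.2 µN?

36.06 µN = 0.00003606 N
1.685 mN = 0.001685 N
767.2 µN = 0.0007672 N

1.685 mN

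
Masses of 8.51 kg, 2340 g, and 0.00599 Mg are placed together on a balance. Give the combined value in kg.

16.84 kg

In kg:
  8.51 kg → 8.51
  2340 g = 2340 × 10^-3 kg = 2.34
  0.00599 Mg = 0.00599 × 10^3 kg = 5.99
Sum: 8.51 + 2.34 + 5.99 = 16.84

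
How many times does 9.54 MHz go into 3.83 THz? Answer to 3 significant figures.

(3.83 × 10^12) / (9.54 × 10^6) = 0.4015 × 10^6

401000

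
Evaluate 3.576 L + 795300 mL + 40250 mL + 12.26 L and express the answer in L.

In L:
  3.576 L → 3.576
  795300 mL = 795300 × 10^-3 L = 795.3
  40250 mL = 40250 × 10^-3 L = 40.25
  12.26 L → 12.26
Sum: 3.576 + 795.3 + 40.25 + 12.26 = 851.386

851.386 L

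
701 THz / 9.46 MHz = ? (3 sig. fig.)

(701 × 10¹²) / (9.46 × 10⁶) = 74.1 × 10⁶

74100000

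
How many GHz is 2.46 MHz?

mega = 1e6, giga = 1e9; factor is 1e-3.
2.46 × 1e-3 = 0.00246

0.00246 GHz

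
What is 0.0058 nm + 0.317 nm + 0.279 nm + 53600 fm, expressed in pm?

655.4 pm

In pm:
  0.0058 nm = 0.0058 × 10³ pm = 5.8
  0.317 nm = 0.317 × 10³ pm = 317
  0.279 nm = 0.279 × 10³ pm = 279
  53600 fm = 53600 × 10⁻³ pm = 53.6
Sum: 5.8 + 317 + 279 + 53.6 = 655.4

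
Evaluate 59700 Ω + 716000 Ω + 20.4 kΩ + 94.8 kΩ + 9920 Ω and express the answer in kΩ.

In kΩ:
  59700 Ω = 59700 × 10⁻³ kΩ = 59.7
  716000 Ω = 716000 × 10⁻³ kΩ = 716
  20.4 kΩ → 20.4
  94.8 kΩ → 94.8
  9920 Ω = 9920 × 10⁻³ kΩ = 9.92
Sum: 59.7 + 716 + 20.4 + 94.8 + 9.92 = 900.82

900.82 kΩ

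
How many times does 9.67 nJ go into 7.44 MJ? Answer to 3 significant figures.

769000000000000

(7.44e6) / (9.67e-9) = 0.7694e15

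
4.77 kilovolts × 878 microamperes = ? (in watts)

4.18806 watts

4.77e3 × 878e-6 = 4188.06e-3 W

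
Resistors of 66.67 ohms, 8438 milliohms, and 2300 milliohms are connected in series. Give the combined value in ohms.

77.408 ohms

In ohms:
  66.67 ohms → 66.67
  8438 milliohms = 8438 × 10⁻³ ohms = 8.438
  2300 milliohms = 2300 × 10⁻³ ohms = 2.3
Sum: 66.67 + 8.438 + 2.3 = 77.408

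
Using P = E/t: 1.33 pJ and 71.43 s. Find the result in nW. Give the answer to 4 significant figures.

(1.33 × 10⁻¹²) / (71.43) = 0.0186196 × 10⁻¹² W

0.00001862 nW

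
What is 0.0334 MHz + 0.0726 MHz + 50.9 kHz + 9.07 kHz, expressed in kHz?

In kHz:
  0.0334 MHz = 0.0334e3 kHz = 33.4
  0.0726 MHz = 0.0726e3 kHz = 72.6
  50.9 kHz → 50.9
  9.07 kHz → 9.07
Sum: 33.4 + 72.6 + 50.9 + 9.07 = 165.97

165.97 kHz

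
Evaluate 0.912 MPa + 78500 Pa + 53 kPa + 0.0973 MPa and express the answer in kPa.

1140.8 kPa

In kPa:
  0.912 MPa = 0.912 × 10^3 kPa = 912
  78500 Pa = 78500 × 10^-3 kPa = 78.5
  53 kPa → 53
  0.0973 MPa = 0.0973 × 10^3 kPa = 97.3
Sum: 912 + 78.5 + 53 + 97.3 = 1140.8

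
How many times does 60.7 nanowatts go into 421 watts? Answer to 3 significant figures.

6940000000

(421) / (60.7 × 10^-9) = 6.936 × 10^9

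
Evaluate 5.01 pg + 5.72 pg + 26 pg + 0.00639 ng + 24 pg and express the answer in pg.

67.12 pg

In pg:
  5.01 pg → 5.01
  5.72 pg → 5.72
  26 pg → 26
  0.00639 ng = 0.00639e3 pg = 6.39
  24 pg → 24
Sum: 5.01 + 5.72 + 26 + 6.39 + 24 = 67.12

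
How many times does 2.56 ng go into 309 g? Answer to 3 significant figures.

(309) / (2.56 × 10^-9) = 120.7 × 10^9

121000000000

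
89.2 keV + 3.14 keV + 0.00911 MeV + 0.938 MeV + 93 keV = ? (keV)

1132.45 keV

In keV:
  89.2 keV → 89.2
  3.14 keV → 3.14
  0.00911 MeV = 0.00911 × 10³ keV = 9.11
  0.938 MeV = 0.938 × 10³ keV = 938
  93 keV → 93
Sum: 89.2 + 3.14 + 9.11 + 938 + 93 = 1132.45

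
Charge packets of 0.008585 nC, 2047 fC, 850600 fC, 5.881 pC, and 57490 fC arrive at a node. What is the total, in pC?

924.603 pC

In pC:
  0.008585 nC = 0.008585e3 pC = 8.585
  2047 fC = 2047e-3 pC = 2.047
  850600 fC = 850600e-3 pC = 850.6
  5.881 pC → 5.881
  57490 fC = 57490e-3 pC = 57.49
Sum: 8.585 + 2.047 + 850.6 + 5.881 + 57.49 = 924.603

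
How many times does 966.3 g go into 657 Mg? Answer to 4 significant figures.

679900

(657 × 10^6) / (966.3) = 0.67991 × 10^6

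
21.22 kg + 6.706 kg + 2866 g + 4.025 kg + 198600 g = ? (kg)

In kg:
  21.22 kg → 21.22
  6.706 kg → 6.706
  2866 g = 2866e-3 kg = 2.866
  4.025 kg → 4.025
  198600 g = 198600e-3 kg = 198.6
Sum: 21.22 + 6.706 + 2.866 + 4.025 + 198.6 = 233.417

233.417 kg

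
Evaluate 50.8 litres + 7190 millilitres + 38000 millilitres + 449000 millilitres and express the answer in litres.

In litres:
  50.8 litres → 50.8
  7190 millilitres = 7190 × 10⁻³ litres = 7.19
  38000 millilitres = 38000 × 10⁻³ litres = 38
  449000 millilitres = 449000 × 10⁻³ litres = 449
Sum: 50.8 + 7.19 + 38 + 449 = 544.99

544.99 litres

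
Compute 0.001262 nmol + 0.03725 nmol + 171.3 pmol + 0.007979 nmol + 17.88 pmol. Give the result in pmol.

In pmol:
  0.001262 nmol = 0.001262 × 10^3 pmol = 1.262
  0.03725 nmol = 0.03725 × 10^3 pmol = 37.25
  171.3 pmol → 171.3
  0.007979 nmol = 0.007979 × 10^3 pmol = 7.979
  17.88 pmol → 17.88
Sum: 1.262 + 37.25 + 171.3 + 7.979 + 17.88 = 235.671

235.671 pmol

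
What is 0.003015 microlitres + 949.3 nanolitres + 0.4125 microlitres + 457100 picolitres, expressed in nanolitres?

1821.915 nanolitres

In nanolitres:
  0.003015 microlitres = 0.003015 × 10³ nanolitres = 3.015
  949.3 nanolitres → 949.3
  0.4125 microlitres = 0.4125 × 10³ nanolitres = 412.5
  457100 picolitres = 457100 × 10⁻³ nanolitres = 457.1
Sum: 3.015 + 949.3 + 412.5 + 457.1 = 1821.915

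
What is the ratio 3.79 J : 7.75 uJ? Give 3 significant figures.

489000

(3.79) / (7.75 × 10^-6) = 0.489 × 10^6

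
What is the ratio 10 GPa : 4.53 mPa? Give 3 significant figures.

(10e9) / (4.53e-3) = 2.208e12

2210000000000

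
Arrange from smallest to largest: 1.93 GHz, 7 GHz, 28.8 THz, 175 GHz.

1.93 GHz = 1930000000 Hz
7 GHz = 7000000000 Hz
28.8 THz = 28800000000000 Hz
175 GHz = 175000000000 Hz

1.93 GHz < 7 GHz < 175 GHz < 28.8 THz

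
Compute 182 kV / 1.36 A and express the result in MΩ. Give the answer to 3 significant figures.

(182 × 10³) / (1.36) = 133.82 × 10³ Ω

0.134 MΩ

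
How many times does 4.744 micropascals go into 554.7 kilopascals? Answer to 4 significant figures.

116900000000

(554.7 × 10³) / (4.744 × 10⁻⁶) = 116.93 × 10⁹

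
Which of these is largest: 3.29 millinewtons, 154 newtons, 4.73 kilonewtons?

3.29 millinewtons = 0.00329 newtons
154 newtons = 154 newtons
4.73 kilonewtons = 4730 newtons

4.73 kilonewtons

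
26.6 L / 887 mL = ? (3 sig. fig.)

30.0

(26.6) / (887 × 10⁻³) = 0.02999 × 10³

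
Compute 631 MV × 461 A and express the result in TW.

631e6 × 461 = 290891e6 W

0.290891 TW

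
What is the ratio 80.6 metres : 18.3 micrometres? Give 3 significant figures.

(80.6) / (18.3 × 10^-6) = 4.404 × 10^6

4400000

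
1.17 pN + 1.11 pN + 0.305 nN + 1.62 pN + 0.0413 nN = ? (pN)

350.2 pN

In pN:
  1.17 pN → 1.17
  1.11 pN → 1.11
  0.305 nN = 0.305e3 pN = 305
  1.62 pN → 1.62
  0.0413 nN = 0.0413e3 pN = 41.3
Sum: 1.17 + 1.11 + 305 + 1.62 + 41.3 = 350.2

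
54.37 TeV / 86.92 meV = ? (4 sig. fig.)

625500000000000

(54.37e12) / (86.92e-3) = 0.62552e15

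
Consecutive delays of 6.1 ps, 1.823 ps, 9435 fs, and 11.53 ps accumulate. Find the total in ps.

In ps:
  6.1 ps → 6.1
  1.823 ps → 1.823
  9435 fs = 9435 × 10^-3 ps = 9.435
  11.53 ps → 11.53
Sum: 6.1 + 1.823 + 9.435 + 11.53 = 28.888

28.888 ps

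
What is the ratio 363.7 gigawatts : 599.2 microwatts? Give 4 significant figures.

607000000000000

(363.7 × 10⁹) / (599.2 × 10⁻⁶) = 0.60698 × 10¹⁵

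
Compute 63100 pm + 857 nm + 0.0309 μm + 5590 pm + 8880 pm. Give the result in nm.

In nm:
  63100 pm = 63100 × 10⁻³ nm = 63.1
  857 nm → 857
  0.0309 μm = 0.0309 × 10³ nm = 30.9
  5590 pm = 5590 × 10⁻³ nm = 5.59
  8880 pm = 8880 × 10⁻³ nm = 8.88
Sum: 63.1 + 857 + 30.9 + 5.59 + 8.88 = 965.47

965.47 nm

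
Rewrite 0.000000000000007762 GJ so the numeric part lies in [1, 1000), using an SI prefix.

7.762 μJ

= 7.762e-6 J; 1e-6 is micro.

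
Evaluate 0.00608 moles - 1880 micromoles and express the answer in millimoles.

4.2 millimoles

In millimoles:
  0.00608 moles = 0.00608e3 millimoles = 6.08
  1880 micromoles = 1880e-3 millimoles = 1.88
Difference: 6.08 - 1.88 = 4.2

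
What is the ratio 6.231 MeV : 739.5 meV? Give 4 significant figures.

(6.231 × 10⁶) / (739.5 × 10⁻³) = 0.008426 × 10⁹

8426000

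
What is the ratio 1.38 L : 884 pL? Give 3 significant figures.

1560000000

(1.38) / (884 × 10⁻¹²) = 0.001561 × 10¹²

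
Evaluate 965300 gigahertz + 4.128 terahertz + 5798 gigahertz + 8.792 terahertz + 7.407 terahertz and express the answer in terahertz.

991.425 terahertz

In terahertz:
  965300 gigahertz = 965300 × 10⁻³ terahertz = 965.3
  4.128 terahertz → 4.128
  5798 gigahertz = 5798 × 10⁻³ terahertz = 5.798
  8.792 terahertz → 8.792
  7.407 terahertz → 7.407
Sum: 965.3 + 4.128 + 5.798 + 8.792 + 7.407 = 991.425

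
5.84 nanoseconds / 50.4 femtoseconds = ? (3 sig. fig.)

(5.84e-9) / (50.4e-15) = 0.1159e6

116000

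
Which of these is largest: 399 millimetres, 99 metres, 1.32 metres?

399 millimetres = 0.399 metres
99 metres = 99 metres
1.32 metres = 1.32 metres

99 metres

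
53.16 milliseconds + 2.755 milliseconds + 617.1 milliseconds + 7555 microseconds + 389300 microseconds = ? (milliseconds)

1069.87 milliseconds

In milliseconds:
  53.16 milliseconds → 53.16
  2.755 milliseconds → 2.755
  617.1 milliseconds → 617.1
  7555 microseconds = 7555e-3 milliseconds = 7.555
  389300 microseconds = 389300e-3 milliseconds = 389.3
Sum: 53.16 + 2.755 + 617.1 + 7.555 + 389.3 = 1069.87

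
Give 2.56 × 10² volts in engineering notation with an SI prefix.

256 volts

= 256 volts; mantissa already in [1, 1000).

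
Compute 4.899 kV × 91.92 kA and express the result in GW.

4.899 × 10³ × 91.92 × 10³ = 450.31608 × 10⁶ W

0.45031608 GW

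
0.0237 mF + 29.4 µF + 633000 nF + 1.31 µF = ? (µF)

In µF:
  0.0237 mF = 0.0237 × 10³ µF = 23.7
  29.4 µF → 29.4
  633000 nF = 633000 × 10⁻³ µF = 633
  1.31 µF → 1.31
Sum: 23.7 + 29.4 + 633 + 1.31 = 687.41

687.41 µF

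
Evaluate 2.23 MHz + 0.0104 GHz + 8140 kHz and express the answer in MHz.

In MHz:
  2.23 MHz → 2.23
  0.0104 GHz = 0.0104 × 10^3 MHz = 10.4
  8140 kHz = 8140 × 10^-3 MHz = 8.14
Sum: 2.23 + 10.4 + 8.14 = 20.77

20.77 MHz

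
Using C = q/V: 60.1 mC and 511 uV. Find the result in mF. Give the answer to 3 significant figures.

(60.1 × 10⁻³) / (511 × 10⁻⁶) = 0.11761 × 10³ F

118000 mF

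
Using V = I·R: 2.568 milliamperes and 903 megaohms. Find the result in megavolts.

2.568e-3 × 903e6 = 2318.904e3 V

2.318904 megavolts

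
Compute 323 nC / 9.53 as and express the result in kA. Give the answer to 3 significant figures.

33900000 kA

(323e-9) / (9.53e-18) = 33.893e9 A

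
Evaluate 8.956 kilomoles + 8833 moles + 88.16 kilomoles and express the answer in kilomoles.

In kilomoles:
  8.956 kilomoles → 8.956
  8833 moles = 8833 × 10⁻³ kilomoles = 8.833
  88.16 kilomoles → 88.16
Sum: 8.956 + 8.833 + 88.16 = 105.949

105.949 kilomoles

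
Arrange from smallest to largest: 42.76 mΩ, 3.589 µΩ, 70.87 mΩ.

42.76 mΩ = 0.04276 Ω
3.589 µΩ = 0.000003589 Ω
70.87 mΩ = 0.07087 Ω

3.589 µΩ < 42.76 mΩ < 70.87 mΩ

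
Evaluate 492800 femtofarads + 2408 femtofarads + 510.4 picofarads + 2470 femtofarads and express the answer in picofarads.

In picofarads:
  492800 femtofarads = 492800 × 10⁻³ picofarads = 492.8
  2408 femtofarads = 2408 × 10⁻³ picofarads = 2.408
  510.4 picofarads → 510.4
  2470 femtofarads = 2470 × 10⁻³ picofarads = 2.47
Sum: 492.8 + 2.408 + 510.4 + 2.47 = 1008.078

1008.078 picofarads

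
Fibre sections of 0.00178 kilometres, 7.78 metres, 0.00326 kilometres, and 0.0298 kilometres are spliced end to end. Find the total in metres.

42.62 metres

In metres:
  0.00178 kilometres = 0.00178e3 metres = 1.78
  7.78 metres → 7.78
  0.00326 kilometres = 0.00326e3 metres = 3.26
  0.0298 kilometres = 0.0298e3 metres = 29.8
Sum: 1.78 + 7.78 + 3.26 + 29.8 = 42.62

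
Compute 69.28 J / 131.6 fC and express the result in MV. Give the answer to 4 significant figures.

(69.28) / (131.6 × 10⁻¹⁵) = 0.526444 × 10¹⁵ V

526400000 MV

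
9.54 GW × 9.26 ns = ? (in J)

9.54e9 × 9.26e-9 = 88.3404 J

88.3404 J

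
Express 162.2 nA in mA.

0.0001622 mA

nano = 1e-9, milli = 1e-3; factor is 1e-6.
162.2 × 1e-6 = 0.0001622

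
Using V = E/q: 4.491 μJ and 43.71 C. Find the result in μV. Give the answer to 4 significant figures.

0.1027 μV

(4.491 × 10^-6) / (43.71) = 0.102745 × 10^-6 V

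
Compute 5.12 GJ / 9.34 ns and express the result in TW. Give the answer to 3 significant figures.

548000 TW

(5.12 × 10⁹) / (9.34 × 10⁻⁹) = 0.54818 × 10¹⁸ W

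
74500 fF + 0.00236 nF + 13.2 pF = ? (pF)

90.06 pF

In pF:
  74500 fF = 74500 × 10⁻³ pF = 74.5
  0.00236 nF = 0.00236 × 10³ pF = 2.36
  13.2 pF → 13.2
Sum: 74.5 + 2.36 + 13.2 = 90.06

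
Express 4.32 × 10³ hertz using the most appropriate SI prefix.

4.32 kilohertz

= 4.32 × 10³ hertz; 10³ is kilo.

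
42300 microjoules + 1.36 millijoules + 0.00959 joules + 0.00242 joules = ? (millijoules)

55.67 millijoules

In millijoules:
  42300 microjoules = 42300e-3 millijoules = 42.3
  1.36 millijoules → 1.36
  0.00959 joules = 0.00959e3 millijoules = 9.59
  0.00242 joules = 0.00242e3 millijoules = 2.42
Sum: 42.3 + 1.36 + 9.59 + 2.42 = 55.67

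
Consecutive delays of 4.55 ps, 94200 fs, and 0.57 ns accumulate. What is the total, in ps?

In ps:
  4.55 ps → 4.55
  94200 fs = 94200e-3 ps = 94.2
  0.57 ns = 0.57e3 ps = 570
Sum: 4.55 + 94.2 + 570 = 668.75

668.75 ps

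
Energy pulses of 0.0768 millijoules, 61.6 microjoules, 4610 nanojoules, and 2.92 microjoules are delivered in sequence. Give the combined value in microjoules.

145.93 microjoules

In microjoules:
  0.0768 millijoules = 0.0768 × 10^3 microjoules = 76.8
  61.6 microjoules → 61.6
  4610 nanojoules = 4610 × 10^-3 microjoules = 4.61
  2.92 microjoules → 2.92
Sum: 76.8 + 61.6 + 4.61 + 2.92 = 145.93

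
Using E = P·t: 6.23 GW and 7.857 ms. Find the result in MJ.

6.23 × 10^9 × 7.857 × 10^-3 = 48.94911 × 10^6 J

48.94911 MJ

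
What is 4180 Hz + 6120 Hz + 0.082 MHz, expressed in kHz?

92.3 kHz

In kHz:
  4180 Hz = 4180 × 10^-3 kHz = 4.18
  6120 Hz = 6120 × 10^-3 kHz = 6.12
  0.082 MHz = 0.082 × 10^3 kHz = 82
Sum: 4.18 + 6.12 + 82 = 92.3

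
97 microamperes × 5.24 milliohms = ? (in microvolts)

0.50828 microvolts

97 × 10⁻⁶ × 5.24 × 10⁻³ = 508.28 × 10⁻⁹ V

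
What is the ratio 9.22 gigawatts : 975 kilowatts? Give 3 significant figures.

9460

(9.22 × 10⁹) / (975 × 10³) = 0.009456 × 10⁶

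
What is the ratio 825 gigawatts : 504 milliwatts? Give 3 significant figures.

(825 × 10⁹) / (504 × 10⁻³) = 1.637 × 10¹²

1640000000000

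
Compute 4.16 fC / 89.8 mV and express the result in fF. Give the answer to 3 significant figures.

(4.16 × 10^-15) / (89.8 × 10^-3) = 0.046325 × 10^-12 F

46.3 fF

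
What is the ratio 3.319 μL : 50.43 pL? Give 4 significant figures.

(3.319 × 10⁻⁶) / (50.43 × 10⁻¹²) = 0.065814 × 10⁶

65810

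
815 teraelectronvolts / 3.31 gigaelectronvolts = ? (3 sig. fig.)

246000

(815 × 10¹²) / (3.31 × 10⁹) = 246.2 × 10³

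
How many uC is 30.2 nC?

nano = 1e-9, micro = 1e-6; factor is 1e-3.
30.2 × 1e-3 = 0.0302

0.0302 uC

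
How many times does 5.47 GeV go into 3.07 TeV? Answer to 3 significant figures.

561

(3.07e12) / (5.47e9) = 0.5612e3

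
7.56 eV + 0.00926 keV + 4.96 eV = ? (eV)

21.78 eV

In eV:
  7.56 eV → 7.56
  0.00926 keV = 0.00926e3 eV = 9.26
  4.96 eV → 4.96
Sum: 7.56 + 9.26 + 4.96 = 21.78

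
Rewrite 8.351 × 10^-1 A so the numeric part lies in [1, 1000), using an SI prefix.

835.1 mA

= 835.1 × 10^-3 A; 10^-3 is milli.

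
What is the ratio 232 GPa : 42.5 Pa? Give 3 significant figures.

(232 × 10^9) / (42.5) = 5.459 × 10^9

5460000000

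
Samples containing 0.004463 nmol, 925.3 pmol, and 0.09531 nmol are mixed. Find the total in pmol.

1025.073 pmol

In pmol:
  0.004463 nmol = 0.004463 × 10³ pmol = 4.463
  925.3 pmol → 925.3
  0.09531 nmol = 0.09531 × 10³ pmol = 95.31
Sum: 4.463 + 925.3 + 95.31 = 1025.073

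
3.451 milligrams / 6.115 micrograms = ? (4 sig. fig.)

564.3

(3.451e-3) / (6.115e-6) = 0.56435e3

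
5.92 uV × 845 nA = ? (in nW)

0.0050024 nW

5.92 × 10⁻⁶ × 845 × 10⁻⁹ = 5002.4 × 10⁻¹⁵ W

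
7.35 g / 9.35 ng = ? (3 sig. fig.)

(7.35) / (9.35e-9) = 0.7861e9

786000000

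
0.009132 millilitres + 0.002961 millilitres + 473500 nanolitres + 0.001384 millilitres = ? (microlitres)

486.977 microlitres

In microlitres:
  0.009132 millilitres = 0.009132e3 microlitres = 9.132
  0.002961 millilitres = 0.002961e3 microlitres = 2.961
  473500 nanolitres = 473500e-3 microlitres = 473.5
  0.001384 millilitres = 0.001384e3 microlitres = 1.384
Sum: 9.132 + 2.961 + 473.5 + 1.384 = 486.977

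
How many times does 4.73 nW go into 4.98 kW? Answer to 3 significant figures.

(4.98e3) / (4.73e-9) = 1.053e12

1050000000000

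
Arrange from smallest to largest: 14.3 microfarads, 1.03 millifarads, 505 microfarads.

14.3 microfarads = 0.0000143 farads
1.03 millifarads = 0.00103 farads
505 microfarads = 0.000505 farads

14.3 microfarads < 505 microfarads < 1.03 millifarads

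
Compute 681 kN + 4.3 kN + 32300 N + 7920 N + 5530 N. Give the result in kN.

In kN:
  681 kN → 681
  4.3 kN → 4.3
  32300 N = 32300 × 10^-3 kN = 32.3
  7920 N = 7920 × 10^-3 kN = 7.92
  5530 N = 5530 × 10^-3 kN = 5.53
Sum: 681 + 4.3 + 32.3 + 7.92 + 5.53 = 731.05

731.05 kN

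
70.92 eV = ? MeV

(no prefix) = 1e0, mega = 1e6; factor is 1e-6.
70.92 × 1e-6 = 0.00007092

0.00007092 MeV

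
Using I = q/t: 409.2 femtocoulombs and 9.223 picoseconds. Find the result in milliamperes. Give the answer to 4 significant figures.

(409.2e-15) / (9.223e-12) = 44.3673e-3 A

44.37 milliamperes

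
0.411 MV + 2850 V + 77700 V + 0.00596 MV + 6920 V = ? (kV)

In kV:
  0.411 MV = 0.411 × 10^3 kV = 411
  2850 V = 2850 × 10^-3 kV = 2.85
  77700 V = 77700 × 10^-3 kV = 77.7
  0.00596 MV = 0.00596 × 10^3 kV = 5.96
  6920 V = 6920 × 10^-3 kV = 6.92
Sum: 411 + 2.85 + 77.7 + 5.96 + 6.92 = 504.43

504.43 kV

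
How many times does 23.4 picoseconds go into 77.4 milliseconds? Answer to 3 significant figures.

(77.4e-3) / (23.4e-12) = 3.308e9

3310000000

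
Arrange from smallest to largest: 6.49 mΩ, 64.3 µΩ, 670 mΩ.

64.3 µΩ < 6.49 mΩ < 670 mΩ

6.49 mΩ = 0.00649 Ω
64.3 µΩ = 0.0000643 Ω
670 mΩ = 0.67 Ω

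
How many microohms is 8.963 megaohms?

8963000000000 microohms

mega = 10⁶, micro = 10⁻⁶; factor is 10¹².
8.963 × 10¹² = 8963000000000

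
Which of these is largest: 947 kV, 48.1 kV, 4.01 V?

947 kV

947 kV = 947000 V
48.1 kV = 48100 V
4.01 V = 4.01 V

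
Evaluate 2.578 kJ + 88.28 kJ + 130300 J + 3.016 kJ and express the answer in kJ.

224.174 kJ

In kJ:
  2.578 kJ → 2.578
  88.28 kJ → 88.28
  130300 J = 130300 × 10⁻³ kJ = 130.3
  3.016 kJ → 3.016
Sum: 2.578 + 88.28 + 130.3 + 3.016 = 224.174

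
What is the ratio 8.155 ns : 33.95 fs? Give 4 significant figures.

(8.155e-9) / (33.95e-15) = 0.24021e6

240200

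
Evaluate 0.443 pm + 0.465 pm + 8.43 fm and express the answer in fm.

916.43 fm

In fm:
  0.443 pm = 0.443 × 10³ fm = 443
  0.465 pm = 0.465 × 10³ fm = 465
  8.43 fm → 8.43
Sum: 443 + 465 + 8.43 = 916.43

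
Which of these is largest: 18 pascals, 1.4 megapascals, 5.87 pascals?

18 pascals = 18 pascals
1.4 megapascals = 1400000 pascals
5.87 pascals = 5.87 pascals

1.4 megapascals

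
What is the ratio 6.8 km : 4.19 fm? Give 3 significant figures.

1620000000000000000

(6.8 × 10³) / (4.19 × 10⁻¹⁵) = 1.623 × 10¹⁸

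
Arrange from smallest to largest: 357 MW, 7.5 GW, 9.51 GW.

357 MW < 7.5 GW < 9.51 GW

357 MW = 357000000 W
7.5 GW = 7500000000 W
9.51 GW = 9510000000 W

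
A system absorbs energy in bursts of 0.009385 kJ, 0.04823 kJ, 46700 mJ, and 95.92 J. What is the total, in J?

200.235 J

In J:
  0.009385 kJ = 0.009385e3 J = 9.385
  0.04823 kJ = 0.04823e3 J = 48.23
  46700 mJ = 46700e-3 J = 46.7
  95.92 J → 95.92
Sum: 9.385 + 48.23 + 46.7 + 95.92 = 200.235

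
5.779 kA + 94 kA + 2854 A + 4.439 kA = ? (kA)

107.072 kA

In kA:
  5.779 kA → 5.779
  94 kA → 94
  2854 A = 2854 × 10⁻³ kA = 2.854
  4.439 kA → 4.439
Sum: 5.779 + 94 + 2.854 + 4.439 = 107.072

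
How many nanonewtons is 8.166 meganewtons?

8166000000000000 nanonewtons

mega = 10⁶, nano = 10⁻⁹; factor is 10¹⁵.
8.166 × 10¹⁵ = 8166000000000000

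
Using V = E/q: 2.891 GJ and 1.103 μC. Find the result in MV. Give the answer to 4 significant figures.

2621000000 MV

(2.891e9) / (1.103e-6) = 2.62103e15 V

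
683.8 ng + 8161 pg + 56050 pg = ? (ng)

748.011 ng

In ng:
  683.8 ng → 683.8
  8161 pg = 8161 × 10^-3 ng = 8.161
  56050 pg = 56050 × 10^-3 ng = 56.05
Sum: 683.8 + 8.161 + 56.05 = 748.011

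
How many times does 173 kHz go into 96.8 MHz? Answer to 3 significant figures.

560

(96.8 × 10⁶) / (173 × 10³) = 0.5595 × 10³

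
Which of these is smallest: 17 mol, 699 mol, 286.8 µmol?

17 mol = 17 mol
699 mol = 699 mol
286.8 µmol = 0.0002868 mol

286.8 µmol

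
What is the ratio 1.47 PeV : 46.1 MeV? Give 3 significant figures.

31900000

(1.47 × 10¹⁵) / (46.1 × 10⁶) = 0.03189 × 10⁹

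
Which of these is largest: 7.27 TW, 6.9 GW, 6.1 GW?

7.27 TW

7.27 TW = 7270000000000 W
6.9 GW = 6900000000 W
6.1 GW = 6100000000 W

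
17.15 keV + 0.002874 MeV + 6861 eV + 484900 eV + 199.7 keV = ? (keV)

In keV:
  17.15 keV → 17.15
  0.002874 MeV = 0.002874e3 keV = 2.874
  6861 eV = 6861e-3 keV = 6.861
  484900 eV = 484900e-3 keV = 484.9
  199.7 keV → 199.7
Sum: 17.15 + 2.874 + 6.861 + 484.9 + 199.7 = 711.485

711.485 keV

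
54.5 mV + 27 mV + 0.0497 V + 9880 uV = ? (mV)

In mV:
  54.5 mV → 54.5
  27 mV → 27
  0.0497 V = 0.0497 × 10^3 mV = 49.7
  9880 uV = 9880 × 10^-3 mV = 9.88
Sum: 54.5 + 27 + 49.7 + 9.88 = 141.08

141.08 mV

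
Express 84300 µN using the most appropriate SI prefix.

84.3 mN

= 84.3e-3 N; 1e-3 is milli.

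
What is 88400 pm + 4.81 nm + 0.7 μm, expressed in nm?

In nm:
  88400 pm = 88400 × 10⁻³ nm = 88.4
  4.81 nm → 4.81
  0.7 μm = 0.7 × 10³ nm = 700
Sum: 88.4 + 4.81 + 700 = 793.21

793.21 nm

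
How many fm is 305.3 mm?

milli = 10^-3, femto = 10^-15; factor is 10^12.
305.3 × 10^12 = 305300000000000

305300000000000 fm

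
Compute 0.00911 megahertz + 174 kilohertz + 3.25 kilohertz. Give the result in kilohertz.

In kilohertz:
  0.00911 megahertz = 0.00911 × 10³ kilohertz = 9.11
  174 kilohertz → 174
  3.25 kilohertz → 3.25
Sum: 9.11 + 174 + 3.25 = 186.36

186.36 kilohertz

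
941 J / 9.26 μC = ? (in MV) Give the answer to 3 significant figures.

102 MV

(941) / (9.26 × 10⁻⁶) = 101.62 × 10⁶ V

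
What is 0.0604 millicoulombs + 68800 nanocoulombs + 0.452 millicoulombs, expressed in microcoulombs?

581.2 microcoulombs

In microcoulombs:
  0.0604 millicoulombs = 0.0604 × 10^3 microcoulombs = 60.4
  68800 nanocoulombs = 68800 × 10^-3 microcoulombs = 68.8
  0.452 millicoulombs = 0.452 × 10^3 microcoulombs = 452
Sum: 60.4 + 68.8 + 452 = 581.2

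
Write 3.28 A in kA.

0.00328 kA

(no prefix) = 1e0, kilo = 1e3; factor is 1e-3.
3.28 × 1e-3 = 0.00328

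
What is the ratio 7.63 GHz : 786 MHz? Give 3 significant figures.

9.71

(7.63 × 10⁹) / (786 × 10⁶) = 0.009707 × 10³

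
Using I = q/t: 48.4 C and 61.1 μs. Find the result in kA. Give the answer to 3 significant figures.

(48.4) / (61.1 × 10⁻⁶) = 0.79214 × 10⁶ A

792 kA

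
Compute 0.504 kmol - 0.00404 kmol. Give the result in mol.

499.96 mol

In mol:
  0.504 kmol = 0.504 × 10³ mol = 504
  0.00404 kmol = 0.00404 × 10³ mol = 4.04
Difference: 504 - 4.04 = 499.96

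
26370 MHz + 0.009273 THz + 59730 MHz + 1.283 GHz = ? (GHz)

96.656 GHz

In GHz:
  26370 MHz = 26370 × 10^-3 GHz = 26.37
  0.009273 THz = 0.009273 × 10^3 GHz = 9.273
  59730 MHz = 59730 × 10^-3 GHz = 59.73
  1.283 GHz → 1.283
Sum: 26.37 + 9.273 + 59.73 + 1.283 = 96.656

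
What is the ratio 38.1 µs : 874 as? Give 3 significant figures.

43600000000

(38.1e-6) / (874e-18) = 0.04359e12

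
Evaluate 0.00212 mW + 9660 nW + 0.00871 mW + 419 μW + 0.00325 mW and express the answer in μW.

442.74 μW

In μW:
  0.00212 mW = 0.00212e3 μW = 2.12
  9660 nW = 9660e-3 μW = 9.66
  0.00871 mW = 0.00871e3 μW = 8.71
  419 μW → 419
  0.00325 mW = 0.00325e3 μW = 3.25
Sum: 2.12 + 9.66 + 8.71 + 419 + 3.25 = 442.74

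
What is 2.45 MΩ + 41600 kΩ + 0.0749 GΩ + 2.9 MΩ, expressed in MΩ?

In MΩ:
  2.45 MΩ → 2.45
  41600 kΩ = 41600 × 10^-3 MΩ = 41.6
  0.0749 GΩ = 0.0749 × 10^3 MΩ = 74.9
  2.9 MΩ → 2.9
Sum: 2.45 + 41.6 + 74.9 + 2.9 = 121.85

121.85 MΩ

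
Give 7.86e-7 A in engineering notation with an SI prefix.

786 nA

= 786e-9 A; 1e-9 is nano.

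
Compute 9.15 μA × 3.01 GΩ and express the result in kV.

27.5415 kV

9.15 × 10^-6 × 3.01 × 10^9 = 27.5415 × 10^3 V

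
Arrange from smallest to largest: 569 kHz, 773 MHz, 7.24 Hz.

569 kHz = 569000 Hz
773 MHz = 773000000 Hz
7.24 Hz = 7.24 Hz

7.24 Hz < 569 kHz < 773 MHz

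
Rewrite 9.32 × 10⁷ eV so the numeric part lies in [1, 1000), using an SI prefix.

93.2 MeV

= 93.2 × 10⁶ eV; 10⁶ is mega.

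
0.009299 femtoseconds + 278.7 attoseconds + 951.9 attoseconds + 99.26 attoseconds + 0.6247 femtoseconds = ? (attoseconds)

1963.859 attoseconds

In attoseconds:
  0.009299 femtoseconds = 0.009299 × 10^3 attoseconds = 9.299
  278.7 attoseconds → 278.7
  951.9 attoseconds → 951.9
  99.26 attoseconds → 99.26
  0.6247 femtoseconds = 0.6247 × 10^3 attoseconds = 624.7
Sum: 9.299 + 278.7 + 951.9 + 99.26 + 624.7 = 1963.859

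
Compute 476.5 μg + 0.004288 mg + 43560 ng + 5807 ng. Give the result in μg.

530.155 μg

In μg:
  476.5 μg → 476.5
  0.004288 mg = 0.004288e3 μg = 4.288
  43560 ng = 43560e-3 μg = 43.56
  5807 ng = 5807e-3 μg = 5.807
Sum: 476.5 + 4.288 + 43.56 + 5.807 = 530.155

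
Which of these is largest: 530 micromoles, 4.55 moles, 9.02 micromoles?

4.55 moles

530 micromoles = 0.00053 moles
4.55 moles = 4.55 moles
9.02 micromoles = 0.00000902 moles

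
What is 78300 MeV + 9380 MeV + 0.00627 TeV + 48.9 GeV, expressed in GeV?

In GeV:
  78300 MeV = 78300 × 10⁻³ GeV = 78.3
  9380 MeV = 9380 × 10⁻³ GeV = 9.38
  0.00627 TeV = 0.00627 × 10³ GeV = 6.27
  48.9 GeV → 48.9
Sum: 78.3 + 9.38 + 6.27 + 48.9 = 142.85

142.85 GeV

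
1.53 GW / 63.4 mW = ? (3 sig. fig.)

(1.53 × 10⁹) / (63.4 × 10⁻³) = 0.02413 × 10¹²

24100000000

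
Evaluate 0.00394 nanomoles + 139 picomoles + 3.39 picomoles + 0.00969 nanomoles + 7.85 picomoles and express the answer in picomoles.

In picomoles:
  0.00394 nanomoles = 0.00394 × 10³ picomoles = 3.94
  139 picomoles → 139
  3.39 picomoles → 3.39
  0.00969 nanomoles = 0.00969 × 10³ picomoles = 9.69
  7.85 picomoles → 7.85
Sum: 3.94 + 139 + 3.39 + 9.69 + 7.85 = 163.87

163.87 picomoles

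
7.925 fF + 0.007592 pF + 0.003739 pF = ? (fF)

In fF:
  7.925 fF → 7.925
  0.007592 pF = 0.007592e3 fF = 7.592
  0.003739 pF = 0.003739e3 fF = 3.739
Sum: 7.925 + 7.592 + 3.739 = 19.256

19.256 fF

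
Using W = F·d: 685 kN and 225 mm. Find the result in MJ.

685 × 10^3 × 225 × 10^-3 = 154125 J

0.154125 MJ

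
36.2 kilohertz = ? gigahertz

0.0000362 gigahertz

kilo = 10³, giga = 10⁹; factor is 10⁻⁶.
36.2 × 10⁻⁶ = 0.0000362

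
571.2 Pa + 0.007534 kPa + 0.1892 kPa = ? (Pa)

767.934 Pa

In Pa:
  571.2 Pa → 571.2
  0.007534 kPa = 0.007534 × 10³ Pa = 7.534
  0.1892 kPa = 0.1892 × 10³ Pa = 189.2
Sum: 571.2 + 7.534 + 189.2 = 767.934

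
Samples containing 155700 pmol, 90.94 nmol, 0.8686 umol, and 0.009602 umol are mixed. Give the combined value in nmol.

In nmol:
  155700 pmol = 155700 × 10^-3 nmol = 155.7
  90.94 nmol → 90.94
  0.8686 umol = 0.8686 × 10^3 nmol = 868.6
  0.009602 umol = 0.009602 × 10^3 nmol = 9.602
Sum: 155.7 + 90.94 + 868.6 + 9.602 = 1124.842

1124.842 nmol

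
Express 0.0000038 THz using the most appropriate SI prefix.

3.8 MHz

= 3.8 × 10⁶ Hz; 10⁶ is mega.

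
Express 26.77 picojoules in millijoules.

pico = 10^-12, milli = 10^-3; factor is 10^-9.
26.77 × 10^-9 = 0.00000002677

0.00000002677 millijoules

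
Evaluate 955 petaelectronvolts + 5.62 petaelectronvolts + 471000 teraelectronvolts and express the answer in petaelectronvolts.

1431.62 petaelectronvolts

In petaelectronvolts:
  955 petaelectronvolts → 955
  5.62 petaelectronvolts → 5.62
  471000 teraelectronvolts = 471000e-3 petaelectronvolts = 471
Sum: 955 + 5.62 + 471 = 1431.62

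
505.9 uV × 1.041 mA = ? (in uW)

505.9e-6 × 1.041e-3 = 526.6419e-9 W

0.5266419 uW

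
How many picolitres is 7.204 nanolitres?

nano = 10⁻⁹, pico = 10⁻¹²; factor is 10³.
7.204 × 10³ = 7204

7204 picolitres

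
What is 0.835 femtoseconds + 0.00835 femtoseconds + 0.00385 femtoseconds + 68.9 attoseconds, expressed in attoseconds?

916.1 attoseconds

In attoseconds:
  0.835 femtoseconds = 0.835 × 10^3 attoseconds = 835
  0.00835 femtoseconds = 0.00835 × 10^3 attoseconds = 8.35
  0.00385 femtoseconds = 0.00385 × 10^3 attoseconds = 3.85
  68.9 attoseconds → 68.9
Sum: 835 + 8.35 + 3.85 + 68.9 = 916.1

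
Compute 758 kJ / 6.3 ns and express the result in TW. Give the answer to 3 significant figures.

(758 × 10³) / (6.3 × 10⁻⁹) = 120.32 × 10¹² W

120 TW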